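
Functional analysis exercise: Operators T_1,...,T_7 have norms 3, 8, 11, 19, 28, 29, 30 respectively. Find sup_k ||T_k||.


By the Uniform Boundedness Principle, the supremum of norms is finite.
sup_k ||T_k|| = max(3, 8, 11, 19, 28, 29, 30) = 30

30


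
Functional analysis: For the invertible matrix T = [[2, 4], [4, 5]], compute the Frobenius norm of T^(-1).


det(T) = 2*5 - 4*4 = -6
T^(-1) = (1/-6) * [[5, -4], [-4, 2]] = [[-0.8333, 0.6667], [0.6667, -0.3333]]
||T^(-1)||_F^2 = (-0.8333)^2 + 0.6667^2 + 0.6667^2 + (-0.3333)^2 = 1.6944
||T^(-1)||_F = sqrt(1.6944) = 1.3017

1.3017


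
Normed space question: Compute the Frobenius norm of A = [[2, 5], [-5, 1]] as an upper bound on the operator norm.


||A||_F^2 = sum a_ij^2
= 2^2 + 5^2 + (-5)^2 + 1^2
= 4 + 25 + 25 + 1 = 55
||A||_F = sqrt(55) = 7.4162

7.4162


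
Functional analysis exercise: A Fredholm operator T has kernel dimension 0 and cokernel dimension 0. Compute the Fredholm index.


The Fredholm index is defined as ind(T) = dim(ker T) - dim(coker T)
= 0 - 0
= 0

0


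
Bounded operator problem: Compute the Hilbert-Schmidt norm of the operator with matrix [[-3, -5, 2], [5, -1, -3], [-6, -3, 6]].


The Hilbert-Schmidt norm is sqrt(sum of squares of all entries).
Sum of squares = (-3)^2 + (-5)^2 + 2^2 + 5^2 + (-1)^2 + (-3)^2 + (-6)^2 + (-3)^2 + 6^2
= 9 + 25 + 4 + 25 + 1 + 9 + 36 + 9 + 36 = 154
||T||_HS = sqrt(154) = 12.4097

12.4097


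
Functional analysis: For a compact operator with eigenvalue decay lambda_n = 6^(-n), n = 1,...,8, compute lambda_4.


The eigenvalue formula gives lambda_4 = 1/6^4
= 1/1296
= 7.7160e-04

7.7160e-04


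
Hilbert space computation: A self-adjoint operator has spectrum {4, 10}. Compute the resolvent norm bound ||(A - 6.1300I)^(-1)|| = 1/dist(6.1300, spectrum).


dist(6.1300, {4, 10}) = min(|6.1300 - 4|, |6.1300 - 10|)
= min(2.1300, 3.8700) = 2.1300
Resolvent bound = 1/2.1300 = 0.4695

0.4695


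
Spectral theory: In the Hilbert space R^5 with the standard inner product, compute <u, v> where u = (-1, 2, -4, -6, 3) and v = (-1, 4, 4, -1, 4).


Computing the standard inner product <u, v> = sum u_i * v_i
= -1*-1 + 2*4 + -4*4 + -6*-1 + 3*4
= 1 + 8 + -16 + 6 + 12
= 11

11


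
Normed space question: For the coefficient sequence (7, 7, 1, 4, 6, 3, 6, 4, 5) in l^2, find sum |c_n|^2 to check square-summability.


sum |c_n|^2 = 7^2 + 7^2 + 1^2 + 4^2 + 6^2 + 3^2 + 6^2 + 4^2 + 5^2
= 49 + 49 + 1 + 16 + 36 + 9 + 36 + 16 + 25
= 237

237


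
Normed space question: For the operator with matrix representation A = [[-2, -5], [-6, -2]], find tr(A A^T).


trace(A * A^T) = sum of squares of all entries
= (-2)^2 + (-5)^2 + (-6)^2 + (-2)^2
= 4 + 25 + 36 + 4
= 69

69


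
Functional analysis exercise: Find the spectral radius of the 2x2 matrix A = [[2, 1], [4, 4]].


For a 2x2 matrix, eigenvalues satisfy lambda^2 - (trace)*lambda + det = 0
trace = 2 + 4 = 6
det = 2*4 - 1*4 = 4
discriminant = 6^2 - 4*(4) = 20
spectral radius = max |eigenvalue| = 5.2361

5.2361


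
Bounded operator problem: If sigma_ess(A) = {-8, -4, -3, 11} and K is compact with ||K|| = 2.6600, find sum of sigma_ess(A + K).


By Weyl's theorem, the essential spectrum is invariant under compact perturbations.
sigma_ess(A + K) = sigma_ess(A) = {-8, -4, -3, 11}
Sum = -8 + -4 + -3 + 11 = -4

-4


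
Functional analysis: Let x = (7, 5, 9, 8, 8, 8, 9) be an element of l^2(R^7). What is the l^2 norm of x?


The l^2 norm = (sum |x_i|^2)^(1/2)
Sum of 2th powers = 49 + 25 + 81 + 64 + 64 + 64 + 81 = 428
||x||_2 = (428)^(1/2) = 20.6882

20.6882


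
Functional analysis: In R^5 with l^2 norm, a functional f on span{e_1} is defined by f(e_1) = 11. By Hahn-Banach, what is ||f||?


The norm of f is given by ||f|| = sup_{||x||=1} |f(x)|.
On span{e_1}, ||e_1|| = 1, so ||f|| = |f(e_1)| / ||e_1||
= |11| / 1 = 11.0000

11.0000


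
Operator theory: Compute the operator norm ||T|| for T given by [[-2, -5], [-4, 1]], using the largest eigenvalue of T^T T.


A^T A = [[20, 6], [6, 26]]
trace(A^T A) = 46, det(A^T A) = 484
discriminant = 46^2 - 4*484 = 180
Largest eigenvalue of A^T A = (trace + sqrt(disc))/2 = 29.7082
||T|| = sqrt(29.7082) = 5.4505

5.4505


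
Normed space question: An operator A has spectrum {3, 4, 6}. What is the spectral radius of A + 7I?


Spectrum of A + 7I = {10, 11, 13}
Spectral radius = max |lambda| over the shifted spectrum
= max(10, 11, 13) = 13

13


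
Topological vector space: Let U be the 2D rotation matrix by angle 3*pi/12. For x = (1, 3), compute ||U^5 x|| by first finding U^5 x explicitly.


U is a rotation by theta = 3*pi/12
U^5 = rotation by 5*theta = 15*pi/12
cos(15*pi/12) = -0.7071, sin(15*pi/12) = -0.7071
U^5 x = (-0.7071 * 1 - -0.7071 * 3, -0.7071 * 1 + -0.7071 * 3)
= (1.4142, -2.8284)
||U^5 x|| = sqrt(1.4142^2 + (-2.8284)^2) = sqrt(10.0000) = 3.1623

3.1623


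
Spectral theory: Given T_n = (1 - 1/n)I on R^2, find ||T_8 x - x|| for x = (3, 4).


T_8 x - x = (1 - 1/8)x - x = -x/8
||x|| = sqrt(25) = 5.0000
||T_8 x - x|| = ||x||/8 = 5.0000/8 = 0.6250

0.6250


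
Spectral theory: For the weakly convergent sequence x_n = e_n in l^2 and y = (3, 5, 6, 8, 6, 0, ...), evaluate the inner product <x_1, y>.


x_1 = e_1 is the standard basis vector with 1 in position 1.
<x_1, y> = y_1 = 3
As n -> infinity, <x_n, y> -> 0, confirming weak convergence of (x_n) to 0.

3


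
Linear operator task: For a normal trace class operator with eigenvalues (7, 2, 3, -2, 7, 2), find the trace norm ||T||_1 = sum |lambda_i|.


For a normal operator, singular values equal |eigenvalues|.
Trace norm = sum |lambda_i| = 7 + 2 + 3 + 2 + 7 + 2
= 23

23


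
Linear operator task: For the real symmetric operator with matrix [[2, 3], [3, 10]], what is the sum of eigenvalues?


For a self-adjoint (symmetric) matrix, the eigenvalues are real.
The sum of eigenvalues equals the trace of the matrix.
trace = 2 + 10 = 12

12


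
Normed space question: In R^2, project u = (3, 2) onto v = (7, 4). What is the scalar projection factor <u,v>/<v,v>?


Computing <u,v> = 3*7 + 2*4 = 29
Computing <v,v> = 7^2 + 4^2 = 65
Projection coefficient = 29/65 = 0.4462

0.4462


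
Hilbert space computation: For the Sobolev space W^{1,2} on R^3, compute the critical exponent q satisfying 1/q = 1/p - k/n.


Using the Sobolev embedding formula: 1/q = 1/p - k/n
1/q = 1/2 - 1/3 = 1/6
q = 1/(1/6) = 6

6.0000


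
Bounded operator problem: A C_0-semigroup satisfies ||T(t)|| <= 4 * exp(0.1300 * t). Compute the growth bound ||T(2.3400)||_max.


||T(2.3400)|| <= 4 * exp(0.1300 * 2.3400)
= 4 * exp(0.3042)
= 4 * 1.3555
= 5.4222

5.4222


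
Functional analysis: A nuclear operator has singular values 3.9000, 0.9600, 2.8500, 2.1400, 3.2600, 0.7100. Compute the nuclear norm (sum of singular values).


The nuclear norm is the sum of all singular values.
||T||_1 = 3.9000 + 0.9600 + 2.8500 + 2.1400 + 3.2600 + 0.7100
= 13.8200

13.8200


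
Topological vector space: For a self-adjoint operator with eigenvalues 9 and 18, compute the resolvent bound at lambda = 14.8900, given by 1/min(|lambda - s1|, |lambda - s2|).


dist(14.8900, {9, 18}) = min(|14.8900 - 9|, |14.8900 - 18|)
= min(5.8900, 3.1100) = 3.1100
Resolvent bound = 1/3.1100 = 0.3215

0.3215


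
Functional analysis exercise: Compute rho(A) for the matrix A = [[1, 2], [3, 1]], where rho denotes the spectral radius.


For a 2x2 matrix, eigenvalues satisfy lambda^2 - (trace)*lambda + det = 0
trace = 1 + 1 = 2
det = 1*1 - 2*3 = -5
discriminant = 2^2 - 4*(-5) = 24
spectral radius = max |eigenvalue| = 3.4495

3.4495


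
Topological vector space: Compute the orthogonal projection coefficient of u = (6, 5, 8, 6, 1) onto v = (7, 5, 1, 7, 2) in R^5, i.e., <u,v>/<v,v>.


Computing <u,v> = 6*7 + 5*5 + 8*1 + 6*7 + 1*2 = 119
Computing <v,v> = 7^2 + 5^2 + 1^2 + 7^2 + 2^2 = 128
Projection coefficient = 119/128 = 0.9297

0.9297


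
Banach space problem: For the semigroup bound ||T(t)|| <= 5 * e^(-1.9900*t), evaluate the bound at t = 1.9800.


||T(1.9800)|| <= 5 * exp(-1.9900 * 1.9800)
= 5 * exp(-3.9402)
= 5 * 0.0194
= 0.0972

0.0972


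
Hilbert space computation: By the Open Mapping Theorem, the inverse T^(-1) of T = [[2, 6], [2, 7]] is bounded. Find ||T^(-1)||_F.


det(T) = 2*7 - 6*2 = 2
T^(-1) = (1/2) * [[7, -6], [-2, 2]] = [[3.5000, -3.0000], [-1.0000, 1.0000]]
||T^(-1)||_F^2 = 3.5000^2 + (-3.0000)^2 + (-1.0000)^2 + 1.0000^2 = 23.2500
||T^(-1)||_F = sqrt(23.2500) = 4.8218

4.8218


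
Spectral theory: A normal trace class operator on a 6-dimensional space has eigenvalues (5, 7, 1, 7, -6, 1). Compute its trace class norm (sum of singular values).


For a normal operator, singular values equal |eigenvalues|.
Trace norm = sum |lambda_i| = 5 + 7 + 1 + 7 + 6 + 1
= 27

27


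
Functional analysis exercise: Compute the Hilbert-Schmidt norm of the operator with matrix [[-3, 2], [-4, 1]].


The Hilbert-Schmidt norm is sqrt(sum of squares of all entries).
Sum of squares = (-3)^2 + 2^2 + (-4)^2 + 1^2
= 9 + 4 + 16 + 1 = 30
||T||_HS = sqrt(30) = 5.4772

5.4772


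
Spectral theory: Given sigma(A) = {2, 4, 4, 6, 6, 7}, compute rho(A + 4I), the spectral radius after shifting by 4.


Spectrum of A + 4I = {6, 8, 8, 10, 10, 11}
Spectral radius = max |lambda| over the shifted spectrum
= max(6, 8, 8, 10, 10, 11) = 11

11


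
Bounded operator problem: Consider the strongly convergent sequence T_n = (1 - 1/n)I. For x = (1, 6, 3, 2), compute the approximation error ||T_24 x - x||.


T_24 x - x = (1 - 1/24)x - x = -x/24
||x|| = sqrt(50) = 7.0711
||T_24 x - x|| = ||x||/24 = 7.0711/24 = 0.2946

0.2946


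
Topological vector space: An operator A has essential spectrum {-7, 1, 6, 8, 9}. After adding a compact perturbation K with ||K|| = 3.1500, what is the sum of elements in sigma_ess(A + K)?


By Weyl's theorem, the essential spectrum is invariant under compact perturbations.
sigma_ess(A + K) = sigma_ess(A) = {-7, 1, 6, 8, 9}
Sum = -7 + 1 + 6 + 8 + 9 = 17

17


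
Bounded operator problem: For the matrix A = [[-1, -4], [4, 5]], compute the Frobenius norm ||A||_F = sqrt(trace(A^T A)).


||A||_F^2 = sum a_ij^2
= (-1)^2 + (-4)^2 + 4^2 + 5^2
= 1 + 16 + 16 + 25 = 58
||A||_F = sqrt(58) = 7.6158

7.6158


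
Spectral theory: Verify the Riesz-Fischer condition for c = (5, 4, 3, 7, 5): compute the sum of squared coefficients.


sum |c_n|^2 = 5^2 + 4^2 + 3^2 + 7^2 + 5^2
= 25 + 16 + 9 + 49 + 25
= 124

124


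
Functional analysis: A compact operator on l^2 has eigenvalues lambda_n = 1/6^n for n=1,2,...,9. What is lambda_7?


The eigenvalue formula gives lambda_7 = 1/6^7
= 1/279936
= 3.5722e-06

3.5722e-06


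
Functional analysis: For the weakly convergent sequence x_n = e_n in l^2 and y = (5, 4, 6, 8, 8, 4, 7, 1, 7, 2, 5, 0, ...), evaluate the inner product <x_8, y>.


x_8 = e_8 is the standard basis vector with 1 in position 8.
<x_8, y> = y_8 = 1
As n -> infinity, <x_n, y> -> 0, confirming weak convergence of (x_n) to 0.

1


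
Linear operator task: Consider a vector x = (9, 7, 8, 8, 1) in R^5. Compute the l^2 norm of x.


The l^2 norm = (sum |x_i|^2)^(1/2)
Sum of 2th powers = 81 + 49 + 64 + 64 + 1 = 259
||x||_2 = (259)^(1/2) = 16.0935

16.0935


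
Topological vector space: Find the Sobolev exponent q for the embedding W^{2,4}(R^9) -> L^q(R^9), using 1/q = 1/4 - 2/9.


Using the Sobolev embedding formula: 1/q = 1/p - k/n
1/q = 1/4 - 2/9 = 1/36
q = 1/(1/36) = 36

36.0000


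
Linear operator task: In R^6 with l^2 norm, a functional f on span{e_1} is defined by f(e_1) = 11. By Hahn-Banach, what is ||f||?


The norm of f is given by ||f|| = sup_{||x||=1} |f(x)|.
On span{e_1}, ||e_1|| = 1, so ||f|| = |f(e_1)| / ||e_1||
= |11| / 1 = 11.0000

11.0000


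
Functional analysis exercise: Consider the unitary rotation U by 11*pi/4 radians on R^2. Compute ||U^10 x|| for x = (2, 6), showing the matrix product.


U is a rotation by theta = 11*pi/4
U^10 = rotation by 10*theta = 110*pi/4 = 6*pi/4 (mod 2*pi)
cos(6*pi/4) = 0.0000, sin(6*pi/4) = -1.0000
U^10 x = (0.0000 * 2 - -1.0000 * 6, -1.0000 * 2 + 0.0000 * 6)
= (6.0000, -2.0000)
||U^10 x|| = sqrt(6.0000^2 + (-2.0000)^2) = sqrt(40.0000) = 6.3246

6.3246


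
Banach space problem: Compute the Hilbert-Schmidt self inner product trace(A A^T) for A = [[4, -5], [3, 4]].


trace(A * A^T) = sum of squares of all entries
= 4^2 + (-5)^2 + 3^2 + 4^2
= 16 + 25 + 9 + 16
= 66

66


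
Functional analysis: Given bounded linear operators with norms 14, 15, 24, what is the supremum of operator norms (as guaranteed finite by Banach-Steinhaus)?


By the Uniform Boundedness Principle, the supremum of norms is finite.
sup_k ||T_k|| = max(14, 15, 24) = 24

24


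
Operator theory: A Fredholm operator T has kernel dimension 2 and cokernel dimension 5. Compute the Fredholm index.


The Fredholm index is defined as ind(T) = dim(ker T) - dim(coker T)
= 2 - 5
= -3

-3


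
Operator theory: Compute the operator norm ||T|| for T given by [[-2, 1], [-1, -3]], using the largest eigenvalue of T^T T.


A^T A = [[5, 1], [1, 10]]
trace(A^T A) = 15, det(A^T A) = 49
discriminant = 15^2 - 4*49 = 29
Largest eigenvalue of A^T A = (trace + sqrt(disc))/2 = 10.1926
||T|| = sqrt(10.1926) = 3.1926

3.1926


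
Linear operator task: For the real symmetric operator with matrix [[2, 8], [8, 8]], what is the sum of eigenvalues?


For a self-adjoint (symmetric) matrix, the eigenvalues are real.
The sum of eigenvalues equals the trace of the matrix.
trace = 2 + 8 = 10

10


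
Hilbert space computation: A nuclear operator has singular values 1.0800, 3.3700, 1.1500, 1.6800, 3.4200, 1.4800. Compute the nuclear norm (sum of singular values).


The nuclear norm is the sum of all singular values.
||T||_1 = 1.0800 + 3.3700 + 1.1500 + 1.6800 + 3.4200 + 1.4800
= 12.1800

12.1800


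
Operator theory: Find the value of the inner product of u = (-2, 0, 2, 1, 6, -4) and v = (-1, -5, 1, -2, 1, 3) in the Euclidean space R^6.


Computing the standard inner product <u, v> = sum u_i * v_i
= -2*-1 + 0*-5 + 2*1 + 1*-2 + 6*1 + -4*3
= 2 + 0 + 2 + -2 + 6 + -12
= -4

-4


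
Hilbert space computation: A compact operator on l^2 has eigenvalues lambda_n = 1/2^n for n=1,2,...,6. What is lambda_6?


The eigenvalue formula gives lambda_6 = 1/2^6
= 1/64
= 0.0156

0.0156


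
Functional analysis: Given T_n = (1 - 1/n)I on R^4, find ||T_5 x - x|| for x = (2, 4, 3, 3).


T_5 x - x = (1 - 1/5)x - x = -x/5
||x|| = sqrt(38) = 6.1644
||T_5 x - x|| = ||x||/5 = 6.1644/5 = 1.2329

1.2329


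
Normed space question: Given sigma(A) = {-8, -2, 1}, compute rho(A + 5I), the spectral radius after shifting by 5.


Spectrum of A + 5I = {-3, 3, 6}
Spectral radius = max |lambda| over the shifted spectrum
= max(3, 3, 6) = 6

6


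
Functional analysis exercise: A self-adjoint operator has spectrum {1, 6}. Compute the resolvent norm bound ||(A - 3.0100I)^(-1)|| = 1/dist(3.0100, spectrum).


dist(3.0100, {1, 6}) = min(|3.0100 - 1|, |3.0100 - 6|)
= min(2.0100, 2.9900) = 2.0100
Resolvent bound = 1/2.0100 = 0.4975

0.4975


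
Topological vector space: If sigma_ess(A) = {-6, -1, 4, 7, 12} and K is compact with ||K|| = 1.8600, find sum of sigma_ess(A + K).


By Weyl's theorem, the essential spectrum is invariant under compact perturbations.
sigma_ess(A + K) = sigma_ess(A) = {-6, -1, 4, 7, 12}
Sum = -6 + -1 + 4 + 7 + 12 = 16

16


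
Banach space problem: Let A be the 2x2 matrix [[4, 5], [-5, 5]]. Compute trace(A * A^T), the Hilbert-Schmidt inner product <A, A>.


trace(A * A^T) = sum of squares of all entries
= 4^2 + 5^2 + (-5)^2 + 5^2
= 16 + 25 + 25 + 25
= 91

91


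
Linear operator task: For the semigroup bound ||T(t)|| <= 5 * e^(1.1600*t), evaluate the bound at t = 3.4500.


||T(3.4500)|| <= 5 * exp(1.1600 * 3.4500)
= 5 * exp(4.0020)
= 5 * 54.7075
= 273.5373

273.5373


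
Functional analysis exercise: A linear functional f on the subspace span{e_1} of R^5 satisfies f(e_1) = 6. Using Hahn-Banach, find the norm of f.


The norm of f is given by ||f|| = sup_{||x||=1} |f(x)|.
On span{e_1}, ||e_1|| = 1, so ||f|| = |f(e_1)| / ||e_1||
= |6| / 1 = 6.0000

6.0000


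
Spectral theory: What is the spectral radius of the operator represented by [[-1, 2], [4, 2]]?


For a 2x2 matrix, eigenvalues satisfy lambda^2 - (trace)*lambda + det = 0
trace = -1 + 2 = 1
det = -1*2 - 2*4 = -10
discriminant = 1^2 - 4*(-10) = 41
spectral radius = max |eigenvalue| = 3.7016

3.7016


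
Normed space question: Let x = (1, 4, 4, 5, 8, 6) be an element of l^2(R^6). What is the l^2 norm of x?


The l^2 norm = (sum |x_i|^2)^(1/2)
Sum of 2th powers = 1 + 16 + 16 + 25 + 64 + 36 = 158
||x||_2 = (158)^(1/2) = 12.5698

12.5698


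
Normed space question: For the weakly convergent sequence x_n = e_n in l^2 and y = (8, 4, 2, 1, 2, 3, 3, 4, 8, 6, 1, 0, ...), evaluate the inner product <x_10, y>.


x_10 = e_10 is the standard basis vector with 1 in position 10.
<x_10, y> = y_10 = 6
As n -> infinity, <x_n, y> -> 0, confirming weak convergence of (x_n) to 0.

6


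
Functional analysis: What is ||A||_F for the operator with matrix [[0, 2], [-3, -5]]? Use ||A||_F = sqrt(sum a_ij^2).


||A||_F^2 = sum a_ij^2
= 0^2 + 2^2 + (-3)^2 + (-5)^2
= 0 + 4 + 9 + 25 = 38
||A||_F = sqrt(38) = 6.1644

6.1644


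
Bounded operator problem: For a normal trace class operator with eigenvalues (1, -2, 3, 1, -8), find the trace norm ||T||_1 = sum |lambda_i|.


For a normal operator, singular values equal |eigenvalues|.
Trace norm = sum |lambda_i| = 1 + 2 + 3 + 1 + 8
= 15

15


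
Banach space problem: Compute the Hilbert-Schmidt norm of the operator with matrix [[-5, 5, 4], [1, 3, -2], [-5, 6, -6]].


The Hilbert-Schmidt norm is sqrt(sum of squares of all entries).
Sum of squares = (-5)^2 + 5^2 + 4^2 + 1^2 + 3^2 + (-2)^2 + (-5)^2 + 6^2 + (-6)^2
= 25 + 25 + 16 + 1 + 9 + 4 + 25 + 36 + 36 = 177
||T||_HS = sqrt(177) = 13.3041

13.3041


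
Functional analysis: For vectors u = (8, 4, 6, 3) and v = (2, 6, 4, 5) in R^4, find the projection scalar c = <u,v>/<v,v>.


Computing <u,v> = 8*2 + 4*6 + 6*4 + 3*5 = 79
Computing <v,v> = 2^2 + 6^2 + 4^2 + 5^2 = 81
Projection coefficient = 79/81 = 0.9753

0.9753


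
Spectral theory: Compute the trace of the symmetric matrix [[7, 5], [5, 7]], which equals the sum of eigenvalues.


For a self-adjoint (symmetric) matrix, the eigenvalues are real.
The sum of eigenvalues equals the trace of the matrix.
trace = 7 + 7 = 14

14


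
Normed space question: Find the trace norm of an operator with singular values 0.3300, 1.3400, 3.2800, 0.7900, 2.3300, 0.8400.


The nuclear norm is the sum of all singular values.
||T||_1 = 0.3300 + 1.3400 + 3.2800 + 0.7900 + 2.3300 + 0.8400
= 8.9100

8.9100


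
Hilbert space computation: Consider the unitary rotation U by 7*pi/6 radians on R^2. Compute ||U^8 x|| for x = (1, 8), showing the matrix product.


U is a rotation by theta = 7*pi/6
U^8 = rotation by 8*theta = 56*pi/6 = 8*pi/6 (mod 2*pi)
cos(8*pi/6) = -0.5000, sin(8*pi/6) = -0.8660
U^8 x = (-0.5000 * 1 - -0.8660 * 8, -0.8660 * 1 + -0.5000 * 8)
= (6.4282, -4.8660)
||U^8 x|| = sqrt(6.4282^2 + (-4.8660)^2) = sqrt(65.0000) = 8.0623

8.0623


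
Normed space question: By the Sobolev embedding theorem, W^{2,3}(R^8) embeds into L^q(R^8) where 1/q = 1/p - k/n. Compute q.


Using the Sobolev embedding formula: 1/q = 1/p - k/n
1/q = 1/3 - 2/8 = 1/12
q = 1/(1/12) = 12

12.0000


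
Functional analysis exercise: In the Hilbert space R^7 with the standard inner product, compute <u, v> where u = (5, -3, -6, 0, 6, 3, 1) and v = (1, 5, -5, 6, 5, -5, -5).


Computing the standard inner product <u, v> = sum u_i * v_i
= 5*1 + -3*5 + -6*-5 + 0*6 + 6*5 + 3*-5 + 1*-5
= 5 + -15 + 30 + 0 + 30 + -15 + -5
= 30

30


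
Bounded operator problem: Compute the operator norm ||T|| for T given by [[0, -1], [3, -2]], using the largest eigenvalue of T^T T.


A^T A = [[9, -6], [-6, 5]]
trace(A^T A) = 14, det(A^T A) = 9
discriminant = 14^2 - 4*9 = 160
Largest eigenvalue of A^T A = (trace + sqrt(disc))/2 = 13.3246
||T|| = sqrt(13.3246) = 3.6503

3.6503


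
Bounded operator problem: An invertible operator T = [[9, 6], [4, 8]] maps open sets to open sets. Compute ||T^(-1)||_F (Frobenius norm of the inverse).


det(T) = 9*8 - 6*4 = 48
T^(-1) = (1/48) * [[8, -6], [-4, 9]] = [[0.1667, -0.1250], [-0.0833, 0.1875]]
||T^(-1)||_F^2 = 0.1667^2 + (-0.1250)^2 + (-0.0833)^2 + 0.1875^2 = 0.0855
||T^(-1)||_F = sqrt(0.0855) = 0.2924

0.2924


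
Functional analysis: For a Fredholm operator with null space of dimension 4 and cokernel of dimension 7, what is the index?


The Fredholm index is defined as ind(T) = dim(ker T) - dim(coker T)
= 4 - 7
= -3

-3


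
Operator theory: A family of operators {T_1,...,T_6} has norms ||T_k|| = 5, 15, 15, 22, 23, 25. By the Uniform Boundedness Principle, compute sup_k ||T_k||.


By the Uniform Boundedness Principle, the supremum of norms is finite.
sup_k ||T_k|| = max(5, 15, 15, 22, 23, 25) = 25

25


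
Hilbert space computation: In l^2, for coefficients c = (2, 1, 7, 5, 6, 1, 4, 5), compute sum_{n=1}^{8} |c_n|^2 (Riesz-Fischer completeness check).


sum |c_n|^2 = 2^2 + 1^2 + 7^2 + 5^2 + 6^2 + 1^2 + 4^2 + 5^2
= 4 + 1 + 49 + 25 + 36 + 1 + 16 + 25
= 157

157


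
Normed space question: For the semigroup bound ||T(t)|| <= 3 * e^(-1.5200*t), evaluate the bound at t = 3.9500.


||T(3.9500)|| <= 3 * exp(-1.5200 * 3.9500)
= 3 * exp(-6.0040)
= 3 * 0.0025
= 0.0074

0.0074


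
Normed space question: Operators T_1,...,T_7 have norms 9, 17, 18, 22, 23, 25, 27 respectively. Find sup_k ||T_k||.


By the Uniform Boundedness Principle, the supremum of norms is finite.
sup_k ||T_k|| = max(9, 17, 18, 22, 23, 25, 27) = 27

27


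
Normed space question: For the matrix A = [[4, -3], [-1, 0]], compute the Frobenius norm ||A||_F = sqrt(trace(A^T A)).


||A||_F^2 = sum a_ij^2
= 4^2 + (-3)^2 + (-1)^2 + 0^2
= 16 + 9 + 1 + 0 = 26
||A||_F = sqrt(26) = 5.0990

5.0990


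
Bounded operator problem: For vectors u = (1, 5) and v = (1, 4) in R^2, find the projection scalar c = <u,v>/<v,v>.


Computing <u,v> = 1*1 + 5*4 = 21
Computing <v,v> = 1^2 + 4^2 = 17
Projection coefficient = 21/17 = 1.2353

1.2353


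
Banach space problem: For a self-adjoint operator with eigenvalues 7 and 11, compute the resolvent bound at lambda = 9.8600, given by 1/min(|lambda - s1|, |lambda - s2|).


dist(9.8600, {7, 11}) = min(|9.8600 - 7|, |9.8600 - 11|)
= min(2.8600, 1.1400) = 1.1400
Resolvent bound = 1/1.1400 = 0.8772

0.8772


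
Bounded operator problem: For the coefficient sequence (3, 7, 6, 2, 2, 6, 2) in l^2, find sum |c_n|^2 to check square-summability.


sum |c_n|^2 = 3^2 + 7^2 + 6^2 + 2^2 + 2^2 + 6^2 + 2^2
= 9 + 49 + 36 + 4 + 4 + 36 + 4
= 142

142


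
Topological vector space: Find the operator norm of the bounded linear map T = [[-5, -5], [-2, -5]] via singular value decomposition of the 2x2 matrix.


A^T A = [[29, 35], [35, 50]]
trace(A^T A) = 79, det(A^T A) = 225
discriminant = 79^2 - 4*225 = 5341
Largest eigenvalue of A^T A = (trace + sqrt(disc))/2 = 76.0411
||T|| = sqrt(76.0411) = 8.7202

8.7202


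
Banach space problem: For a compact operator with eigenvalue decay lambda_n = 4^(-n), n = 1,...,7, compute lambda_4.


The eigenvalue formula gives lambda_4 = 1/4^4
= 1/256
= 0.0039

0.0039


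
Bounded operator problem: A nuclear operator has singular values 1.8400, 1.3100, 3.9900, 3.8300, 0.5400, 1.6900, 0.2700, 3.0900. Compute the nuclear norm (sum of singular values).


The nuclear norm is the sum of all singular values.
||T||_1 = 1.8400 + 1.3100 + 3.9900 + 3.8300 + 0.5400 + 1.6900 + 0.2700 + 3.0900
= 16.5600

16.5600


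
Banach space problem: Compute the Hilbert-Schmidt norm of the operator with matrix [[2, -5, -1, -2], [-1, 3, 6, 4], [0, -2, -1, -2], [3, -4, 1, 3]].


The Hilbert-Schmidt norm is sqrt(sum of squares of all entries).
Sum of squares = 2^2 + (-5)^2 + (-1)^2 + (-2)^2 + (-1)^2 + 3^2 + 6^2 + 4^2 + 0^2 + (-2)^2 + (-1)^2 + (-2)^2 + 3^2 + (-4)^2 + 1^2 + 3^2
= 4 + 25 + 1 + 4 + 1 + 9 + 36 + 16 + 0 + 4 + 1 + 4 + 9 + 16 + 1 + 9 = 140
||T||_HS = sqrt(140) = 11.8322

11.8322


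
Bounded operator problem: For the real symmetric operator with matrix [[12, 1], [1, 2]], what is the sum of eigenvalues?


For a self-adjoint (symmetric) matrix, the eigenvalues are real.
The sum of eigenvalues equals the trace of the matrix.
trace = 12 + 2 = 14

14


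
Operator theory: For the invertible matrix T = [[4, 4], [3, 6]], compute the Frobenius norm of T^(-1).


det(T) = 4*6 - 4*3 = 12
T^(-1) = (1/12) * [[6, -4], [-3, 4]] = [[0.5000, -0.3333], [-0.2500, 0.3333]]
||T^(-1)||_F^2 = 0.5000^2 + (-0.3333)^2 + (-0.2500)^2 + 0.3333^2 = 0.5347
||T^(-1)||_F = sqrt(0.5347) = 0.7312

0.7312


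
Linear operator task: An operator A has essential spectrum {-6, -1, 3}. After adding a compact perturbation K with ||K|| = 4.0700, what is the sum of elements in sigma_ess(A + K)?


By Weyl's theorem, the essential spectrum is invariant under compact perturbations.
sigma_ess(A + K) = sigma_ess(A) = {-6, -1, 3}
Sum = -6 + -1 + 3 = -4

-4


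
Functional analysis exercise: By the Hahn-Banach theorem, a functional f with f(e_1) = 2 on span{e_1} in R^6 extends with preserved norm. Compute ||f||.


The norm of f is given by ||f|| = sup_{||x||=1} |f(x)|.
On span{e_1}, ||e_1|| = 1, so ||f|| = |f(e_1)| / ||e_1||
= |2| / 1 = 2.0000

2.0000


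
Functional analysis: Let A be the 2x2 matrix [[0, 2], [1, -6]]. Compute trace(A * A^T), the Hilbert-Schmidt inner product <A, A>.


trace(A * A^T) = sum of squares of all entries
= 0^2 + 2^2 + 1^2 + (-6)^2
= 0 + 4 + 1 + 36
= 41

41


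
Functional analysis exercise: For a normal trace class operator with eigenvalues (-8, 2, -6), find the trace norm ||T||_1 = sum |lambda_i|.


For a normal operator, singular values equal |eigenvalues|.
Trace norm = sum |lambda_i| = 8 + 2 + 6
= 16

16


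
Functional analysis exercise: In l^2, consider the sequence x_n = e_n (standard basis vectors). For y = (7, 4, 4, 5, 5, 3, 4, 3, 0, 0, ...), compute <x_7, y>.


x_7 = e_7 is the standard basis vector with 1 in position 7.
<x_7, y> = y_7 = 4
As n -> infinity, <x_n, y> -> 0, confirming weak convergence of (x_n) to 0.

4


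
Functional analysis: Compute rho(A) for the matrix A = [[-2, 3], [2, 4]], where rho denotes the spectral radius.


For a 2x2 matrix, eigenvalues satisfy lambda^2 - (trace)*lambda + det = 0
trace = -2 + 4 = 2
det = -2*4 - 3*2 = -14
discriminant = 2^2 - 4*(-14) = 60
spectral radius = max |eigenvalue| = 4.8730

4.8730


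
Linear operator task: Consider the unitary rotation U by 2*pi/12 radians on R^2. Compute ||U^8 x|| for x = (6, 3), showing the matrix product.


U is a rotation by theta = 2*pi/12
U^8 = rotation by 8*theta = 16*pi/12
cos(16*pi/12) = -0.5000, sin(16*pi/12) = -0.8660
U^8 x = (-0.5000 * 6 - -0.8660 * 3, -0.8660 * 6 + -0.5000 * 3)
= (-0.4019, -6.6962)
||U^8 x|| = sqrt((-0.4019)^2 + (-6.6962)^2) = sqrt(45.0000) = 6.7082

6.7082


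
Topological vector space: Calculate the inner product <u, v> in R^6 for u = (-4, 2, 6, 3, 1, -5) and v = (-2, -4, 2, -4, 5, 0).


Computing the standard inner product <u, v> = sum u_i * v_i
= -4*-2 + 2*-4 + 6*2 + 3*-4 + 1*5 + -5*0
= 8 + -8 + 12 + -12 + 5 + 0
= 5

5


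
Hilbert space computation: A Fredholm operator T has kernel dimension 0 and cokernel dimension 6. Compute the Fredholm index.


The Fredholm index is defined as ind(T) = dim(ker T) - dim(coker T)
= 0 - 6
= -6

-6


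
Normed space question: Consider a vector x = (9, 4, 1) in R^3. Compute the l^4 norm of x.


The l^4 norm = (sum |x_i|^4)^(1/4)
Sum of 4th powers = 6561 + 256 + 1 = 6818
||x||_4 = (6818)^(1/4) = 9.0869

9.0869


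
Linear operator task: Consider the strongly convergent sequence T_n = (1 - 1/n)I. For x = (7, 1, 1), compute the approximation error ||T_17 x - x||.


T_17 x - x = (1 - 1/17)x - x = -x/17
||x|| = sqrt(51) = 7.1414
||T_17 x - x|| = ||x||/17 = 7.1414/17 = 0.4201

0.4201


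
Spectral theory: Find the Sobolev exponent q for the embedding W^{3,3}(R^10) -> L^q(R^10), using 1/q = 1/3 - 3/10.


Using the Sobolev embedding formula: 1/q = 1/p - k/n
1/q = 1/3 - 3/10 = 1/30
q = 1/(1/30) = 30

30.0000


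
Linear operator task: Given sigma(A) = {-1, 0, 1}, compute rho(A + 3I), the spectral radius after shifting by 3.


Spectrum of A + 3I = {2, 3, 4}
Spectral radius = max |lambda| over the shifted spectrum
= max(2, 3, 4) = 4

4


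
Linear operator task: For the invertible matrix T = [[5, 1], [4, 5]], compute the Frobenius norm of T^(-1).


det(T) = 5*5 - 1*4 = 21
T^(-1) = (1/21) * [[5, -1], [-4, 5]] = [[0.2381, -0.0476], [-0.1905, 0.2381]]
||T^(-1)||_F^2 = 0.2381^2 + (-0.0476)^2 + (-0.1905)^2 + 0.2381^2 = 0.1519
||T^(-1)||_F = sqrt(0.1519) = 0.3898

0.3898


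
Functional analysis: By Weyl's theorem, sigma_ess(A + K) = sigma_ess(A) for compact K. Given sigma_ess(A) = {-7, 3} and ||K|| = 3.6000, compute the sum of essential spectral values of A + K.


By Weyl's theorem, the essential spectrum is invariant under compact perturbations.
sigma_ess(A + K) = sigma_ess(A) = {-7, 3}
Sum = -7 + 3 = -4

-4


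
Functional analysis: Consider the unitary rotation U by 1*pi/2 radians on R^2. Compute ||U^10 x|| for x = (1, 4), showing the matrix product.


U is a rotation by theta = 1*pi/2
U^10 = rotation by 10*theta = 10*pi/2 = 2*pi/2 (mod 2*pi)
cos(2*pi/2) = -1.0000, sin(2*pi/2) = 0.0000
U^10 x = (-1.0000 * 1 - 0.0000 * 4, 0.0000 * 1 + -1.0000 * 4)
= (-1.0000, -4.0000)
||U^10 x|| = sqrt((-1.0000)^2 + (-4.0000)^2) = sqrt(17.0000) = 4.1231

4.1231


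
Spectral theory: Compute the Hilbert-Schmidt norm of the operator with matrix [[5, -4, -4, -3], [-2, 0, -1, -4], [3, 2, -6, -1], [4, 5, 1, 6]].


The Hilbert-Schmidt norm is sqrt(sum of squares of all entries).
Sum of squares = 5^2 + (-4)^2 + (-4)^2 + (-3)^2 + (-2)^2 + 0^2 + (-1)^2 + (-4)^2 + 3^2 + 2^2 + (-6)^2 + (-1)^2 + 4^2 + 5^2 + 1^2 + 6^2
= 25 + 16 + 16 + 9 + 4 + 0 + 1 + 16 + 9 + 4 + 36 + 1 + 16 + 25 + 1 + 36 = 215
||T||_HS = sqrt(215) = 14.6629

14.6629


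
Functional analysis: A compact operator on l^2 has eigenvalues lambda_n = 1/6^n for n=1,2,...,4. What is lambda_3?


The eigenvalue formula gives lambda_3 = 1/6^3
= 1/216
= 0.0046

0.0046


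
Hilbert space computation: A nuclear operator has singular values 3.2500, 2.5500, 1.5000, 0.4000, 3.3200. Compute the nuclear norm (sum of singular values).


The nuclear norm is the sum of all singular values.
||T||_1 = 3.2500 + 2.5500 + 1.5000 + 0.4000 + 3.3200
= 11.0200

11.0200


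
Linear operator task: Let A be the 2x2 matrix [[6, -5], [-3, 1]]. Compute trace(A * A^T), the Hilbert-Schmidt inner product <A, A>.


trace(A * A^T) = sum of squares of all entries
= 6^2 + (-5)^2 + (-3)^2 + 1^2
= 36 + 25 + 9 + 1
= 71

71


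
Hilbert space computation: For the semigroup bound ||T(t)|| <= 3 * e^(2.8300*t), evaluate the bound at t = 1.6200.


||T(1.6200)|| <= 3 * exp(2.8300 * 1.6200)
= 3 * exp(4.5846)
= 3 * 97.9640
= 293.8920

293.8920


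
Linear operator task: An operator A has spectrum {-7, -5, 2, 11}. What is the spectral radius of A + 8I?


Spectrum of A + 8I = {1, 3, 10, 19}
Spectral radius = max |lambda| over the shifted spectrum
= max(1, 3, 10, 19) = 19

19


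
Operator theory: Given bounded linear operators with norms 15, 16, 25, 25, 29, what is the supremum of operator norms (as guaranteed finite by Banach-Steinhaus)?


By the Uniform Boundedness Principle, the supremum of norms is finite.
sup_k ||T_k|| = max(15, 16, 25, 25, 29) = 29

29


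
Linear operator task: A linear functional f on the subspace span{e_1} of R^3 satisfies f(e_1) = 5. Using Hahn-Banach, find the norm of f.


The norm of f is given by ||f|| = sup_{||x||=1} |f(x)|.
On span{e_1}, ||e_1|| = 1, so ||f|| = |f(e_1)| / ||e_1||
= |5| / 1 = 5.0000

5.0000


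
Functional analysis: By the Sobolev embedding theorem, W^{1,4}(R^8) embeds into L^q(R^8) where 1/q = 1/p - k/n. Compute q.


Using the Sobolev embedding formula: 1/q = 1/p - k/n
1/q = 1/4 - 1/8 = 1/8
q = 1/(1/8) = 8

8.0000


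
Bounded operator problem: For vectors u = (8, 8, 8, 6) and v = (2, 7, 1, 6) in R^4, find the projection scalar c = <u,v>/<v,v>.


Computing <u,v> = 8*2 + 8*7 + 8*1 + 6*6 = 116
Computing <v,v> = 2^2 + 7^2 + 1^2 + 6^2 = 90
Projection coefficient = 116/90 = 1.2889

1.2889


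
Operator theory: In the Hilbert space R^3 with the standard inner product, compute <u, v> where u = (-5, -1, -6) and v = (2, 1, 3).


Computing the standard inner product <u, v> = sum u_i * v_i
= -5*2 + -1*1 + -6*3
= -10 + -1 + -18
= -29

-29


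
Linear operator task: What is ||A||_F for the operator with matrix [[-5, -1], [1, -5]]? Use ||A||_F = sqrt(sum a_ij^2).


||A||_F^2 = sum a_ij^2
= (-5)^2 + (-1)^2 + 1^2 + (-5)^2
= 25 + 1 + 1 + 25 = 52
||A||_F = sqrt(52) = 7.2111

7.2111


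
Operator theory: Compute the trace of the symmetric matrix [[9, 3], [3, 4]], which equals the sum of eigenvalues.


For a self-adjoint (symmetric) matrix, the eigenvalues are real.
The sum of eigenvalues equals the trace of the matrix.
trace = 9 + 4 = 13

13


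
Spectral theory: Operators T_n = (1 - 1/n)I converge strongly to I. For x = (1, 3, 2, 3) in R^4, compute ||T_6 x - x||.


T_6 x - x = (1 - 1/6)x - x = -x/6
||x|| = sqrt(23) = 4.7958
||T_6 x - x|| = ||x||/6 = 4.7958/6 = 0.7993

0.7993


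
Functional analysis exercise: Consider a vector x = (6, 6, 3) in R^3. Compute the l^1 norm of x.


The l^1 norm equals the sum of absolute values of all components.
||x||_1 = 6 + 6 + 3
= 15

15.0000


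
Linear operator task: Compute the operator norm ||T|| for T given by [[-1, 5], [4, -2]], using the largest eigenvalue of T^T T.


A^T A = [[17, -13], [-13, 29]]
trace(A^T A) = 46, det(A^T A) = 324
discriminant = 46^2 - 4*324 = 820
Largest eigenvalue of A^T A = (trace + sqrt(disc))/2 = 37.3178
||T|| = sqrt(37.3178) = 6.1088

6.1088


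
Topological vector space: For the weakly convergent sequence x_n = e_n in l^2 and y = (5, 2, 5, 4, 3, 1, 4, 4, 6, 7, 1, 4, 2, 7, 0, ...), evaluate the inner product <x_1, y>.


x_1 = e_1 is the standard basis vector with 1 in position 1.
<x_1, y> = y_1 = 5
As n -> infinity, <x_n, y> -> 0, confirming weak convergence of (x_n) to 0.

5


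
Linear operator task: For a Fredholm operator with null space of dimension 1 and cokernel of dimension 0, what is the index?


The Fredholm index is defined as ind(T) = dim(ker T) - dim(coker T)
= 1 - 0
= 1

1


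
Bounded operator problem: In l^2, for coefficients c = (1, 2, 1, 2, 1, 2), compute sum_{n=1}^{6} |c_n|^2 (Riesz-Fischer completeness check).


sum |c_n|^2 = 1^2 + 2^2 + 1^2 + 2^2 + 1^2 + 2^2
= 1 + 4 + 1 + 4 + 1 + 4
= 15

15


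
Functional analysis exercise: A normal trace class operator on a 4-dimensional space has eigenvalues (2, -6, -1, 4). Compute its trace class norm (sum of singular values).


For a normal operator, singular values equal |eigenvalues|.
Trace norm = sum |lambda_i| = 2 + 6 + 1 + 4
= 13

13


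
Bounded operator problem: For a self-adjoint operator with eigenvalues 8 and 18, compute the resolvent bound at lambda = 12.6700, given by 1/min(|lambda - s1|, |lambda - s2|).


dist(12.6700, {8, 18}) = min(|12.6700 - 8|, |12.6700 - 18|)
= min(4.6700, 5.3300) = 4.6700
Resolvent bound = 1/4.6700 = 0.2141

0.2141


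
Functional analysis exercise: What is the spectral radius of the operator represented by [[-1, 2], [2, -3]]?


For a 2x2 matrix, eigenvalues satisfy lambda^2 - (trace)*lambda + det = 0
trace = -1 + -3 = -4
det = -1*-3 - 2*2 = -1
discriminant = (-4)^2 - 4*(-1) = 20
spectral radius = max |eigenvalue| = 4.2361

4.2361


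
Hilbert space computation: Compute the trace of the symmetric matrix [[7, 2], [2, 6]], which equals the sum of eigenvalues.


For a self-adjoint (symmetric) matrix, the eigenvalues are real.
The sum of eigenvalues equals the trace of the matrix.
trace = 7 + 6 = 13

13


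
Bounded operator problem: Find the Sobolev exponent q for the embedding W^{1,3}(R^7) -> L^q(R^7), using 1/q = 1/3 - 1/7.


Using the Sobolev embedding formula: 1/q = 1/p - k/n
1/q = 1/3 - 1/7 = 4/21
q = 1/(4/21) = 21/4 = 5.2500

5.2500


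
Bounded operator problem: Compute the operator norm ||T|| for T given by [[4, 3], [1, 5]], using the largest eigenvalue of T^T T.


A^T A = [[17, 17], [17, 34]]
trace(A^T A) = 51, det(A^T A) = 289
discriminant = 51^2 - 4*289 = 1445
Largest eigenvalue of A^T A = (trace + sqrt(disc))/2 = 44.5066
||T|| = sqrt(44.5066) = 6.6713

6.6713


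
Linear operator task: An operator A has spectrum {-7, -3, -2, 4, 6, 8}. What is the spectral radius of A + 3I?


Spectrum of A + 3I = {-4, 0, 1, 7, 9, 11}
Spectral radius = max |lambda| over the shifted spectrum
= max(4, 0, 1, 7, 9, 11) = 11

11


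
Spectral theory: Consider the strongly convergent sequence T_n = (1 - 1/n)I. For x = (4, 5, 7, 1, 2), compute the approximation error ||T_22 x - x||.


T_22 x - x = (1 - 1/22)x - x = -x/22
||x|| = sqrt(95) = 9.7468
||T_22 x - x|| = ||x||/22 = 9.7468/22 = 0.4430

0.4430


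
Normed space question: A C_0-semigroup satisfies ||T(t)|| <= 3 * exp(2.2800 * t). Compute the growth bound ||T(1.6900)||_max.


||T(1.6900)|| <= 3 * exp(2.2800 * 1.6900)
= 3 * exp(3.8532)
= 3 * 47.1437
= 141.4310

141.4310


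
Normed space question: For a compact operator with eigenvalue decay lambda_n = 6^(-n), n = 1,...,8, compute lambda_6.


The eigenvalue formula gives lambda_6 = 1/6^6
= 1/46656
= 2.1433e-05

2.1433e-05


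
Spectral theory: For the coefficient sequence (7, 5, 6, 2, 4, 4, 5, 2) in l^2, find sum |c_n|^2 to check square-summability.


sum |c_n|^2 = 7^2 + 5^2 + 6^2 + 2^2 + 4^2 + 4^2 + 5^2 + 2^2
= 49 + 25 + 36 + 4 + 16 + 16 + 25 + 4
= 175

175


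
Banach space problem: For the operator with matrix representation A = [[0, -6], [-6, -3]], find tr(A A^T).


trace(A * A^T) = sum of squares of all entries
= 0^2 + (-6)^2 + (-6)^2 + (-3)^2
= 0 + 36 + 36 + 9
= 81

81


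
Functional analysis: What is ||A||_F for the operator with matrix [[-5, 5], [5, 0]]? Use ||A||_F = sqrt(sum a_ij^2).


||A||_F^2 = sum a_ij^2
= (-5)^2 + 5^2 + 5^2 + 0^2
= 25 + 25 + 25 + 0 = 75
||A||_F = sqrt(75) = 8.6603

8.6603


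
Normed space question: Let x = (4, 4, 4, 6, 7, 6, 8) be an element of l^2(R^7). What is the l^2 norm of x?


The l^2 norm = (sum |x_i|^2)^(1/2)
Sum of 2th powers = 16 + 16 + 16 + 36 + 49 + 36 + 64 = 233
||x||_2 = (233)^(1/2) = 15.2643

15.2643


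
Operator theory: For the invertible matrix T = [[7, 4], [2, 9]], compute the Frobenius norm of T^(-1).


det(T) = 7*9 - 4*2 = 55
T^(-1) = (1/55) * [[9, -4], [-2, 7]] = [[0.1636, -0.0727], [-0.0364, 0.1273]]
||T^(-1)||_F^2 = 0.1636^2 + (-0.0727)^2 + (-0.0364)^2 + 0.1273^2 = 0.0496
||T^(-1)||_F = sqrt(0.0496) = 0.2227

0.2227


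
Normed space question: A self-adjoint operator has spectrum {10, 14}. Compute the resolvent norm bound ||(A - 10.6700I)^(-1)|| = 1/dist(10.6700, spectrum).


dist(10.6700, {10, 14}) = min(|10.6700 - 10|, |10.6700 - 14|)
= min(0.6700, 3.3300) = 0.6700
Resolvent bound = 1/0.6700 = 1.4925

1.4925


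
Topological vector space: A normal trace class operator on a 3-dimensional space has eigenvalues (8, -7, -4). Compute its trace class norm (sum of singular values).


For a normal operator, singular values equal |eigenvalues|.
Trace norm = sum |lambda_i| = 8 + 7 + 4
= 19

19


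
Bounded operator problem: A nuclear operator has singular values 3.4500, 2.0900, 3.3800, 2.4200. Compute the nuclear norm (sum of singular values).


The nuclear norm is the sum of all singular values.
||T||_1 = 3.4500 + 2.0900 + 3.3800 + 2.4200
= 11.3400

11.3400


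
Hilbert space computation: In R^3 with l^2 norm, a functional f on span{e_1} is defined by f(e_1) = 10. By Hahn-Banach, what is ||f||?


The norm of f is given by ||f|| = sup_{||x||=1} |f(x)|.
On span{e_1}, ||e_1|| = 1, so ||f|| = |f(e_1)| / ||e_1||
= |10| / 1 = 10.0000

10.0000
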